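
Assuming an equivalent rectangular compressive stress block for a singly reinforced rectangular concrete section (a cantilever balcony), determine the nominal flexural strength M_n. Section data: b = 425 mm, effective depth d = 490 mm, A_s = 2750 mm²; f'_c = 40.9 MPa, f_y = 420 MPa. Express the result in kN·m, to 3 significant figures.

M_n ≈ 521 kN·m

T = A_s f_y = 2750 × 420 = 1155000 N = 1155 kN.
From C = T: a = T/(0.85 f'_c b) = 1155000/(0.85 × 40.9 × 425) = 78.17 mm.
M_n = T(d − a/2) = 1155 kN × (490 − 39.085) mm = 520.81 kN·m.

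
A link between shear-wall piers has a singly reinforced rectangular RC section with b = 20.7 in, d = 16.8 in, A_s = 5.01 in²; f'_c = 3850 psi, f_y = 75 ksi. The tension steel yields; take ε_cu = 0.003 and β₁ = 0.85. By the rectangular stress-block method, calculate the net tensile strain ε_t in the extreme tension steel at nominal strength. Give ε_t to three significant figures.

ε_t ≈ 0.00472

a = A_s f_y/(0.85 f'_c b) = 5.547 in.
β₁ = 0.85, so c = a/β₁ = 5.547/0.85 = 6.526 in.
From the linear strain diagram with ε_cu = 0.003: ε_t = 0.003 (d − c)/c = 0.003 × (16.8 − 6.526)/6.526 = 0.00472.
ε_t is between 0.004 and 0.005 — transition zone.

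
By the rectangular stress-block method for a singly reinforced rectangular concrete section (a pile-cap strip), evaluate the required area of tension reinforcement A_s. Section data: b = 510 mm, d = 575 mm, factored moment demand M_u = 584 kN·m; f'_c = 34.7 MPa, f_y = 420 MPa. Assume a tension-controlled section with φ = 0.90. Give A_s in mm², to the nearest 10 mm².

A_s ≈ 2890 mm²

M_n = M_u/φ = 584/0.90 = 648.889 kN·m.
With M_n = 0.85 f'_c a b (d − a/2), solve the quadratic for a:
a = d − √(d² − 2M_n/(0.85 f'_c b)) = 575 − √(575² − 2 × 648.889×10⁶/(0.85 × 34.7 × 510)) = 80.68 mm.
A_s = 0.85 f'_c a b / f_y = 0.85 × 34.7 × 80.68 × 510 / 420 = 2889.6 mm².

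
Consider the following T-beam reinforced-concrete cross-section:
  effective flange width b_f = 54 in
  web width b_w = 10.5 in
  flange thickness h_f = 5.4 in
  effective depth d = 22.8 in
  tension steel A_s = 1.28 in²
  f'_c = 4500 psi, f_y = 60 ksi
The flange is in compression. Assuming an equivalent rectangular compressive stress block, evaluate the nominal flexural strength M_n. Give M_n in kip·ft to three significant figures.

M_n ≈ 145 kip·ft

Tension: T = A_s f_y = 1.28 × 60 = 76.8 kips.
Try a within the flange: a = T/(0.85 f'_c b_f) = 76.8/(0.85 × 4.5 × 54) = 0.372 in.
Since a = 0.372 ≤ h_f = 5.4 in, the stress block lies entirely in the flange; analyse as a rectangular beam of width b_f.
M_n = T(d − a/2) = 76.8 × (22.8 − 0.186) = 1736.8 kip·in.
M_n = 1736.8/12 = 144.73 kip·ft.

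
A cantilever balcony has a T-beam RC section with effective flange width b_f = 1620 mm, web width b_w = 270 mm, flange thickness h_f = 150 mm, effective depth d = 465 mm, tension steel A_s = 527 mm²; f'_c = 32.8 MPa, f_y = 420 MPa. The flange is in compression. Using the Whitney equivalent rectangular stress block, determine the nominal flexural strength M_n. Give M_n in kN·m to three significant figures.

Tension: T = A_s f_y = 527 × 420 = 221340 N.
Try a within the flange: a = T/(0.85 f'_c b_f) = 221340/(0.85 × 32.8 × 1620) = 4.90 mm.
Since a = 4.90 ≤ h_f = 150 mm, the stress block lies entirely in the flange; analyse as a rectangular beam of width b_f.
M_n = T(d − a/2) = 221340 × (465 − 2.45) = 102.38 × 10⁶ N·mm.
M_n = 102.38 kN·m.

M_n ≈ 102 kN·m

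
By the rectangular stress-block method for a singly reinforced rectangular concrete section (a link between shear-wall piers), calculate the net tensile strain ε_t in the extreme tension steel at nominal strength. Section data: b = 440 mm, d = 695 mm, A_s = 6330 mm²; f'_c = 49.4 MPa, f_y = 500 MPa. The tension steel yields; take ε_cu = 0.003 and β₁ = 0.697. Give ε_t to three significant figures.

ε_t ≈ 0.00548

a = A_s f_y/(0.85 f'_c b) = 171.31 mm.
β₁ = 0.697, so c = a/β₁ = 171.31/0.697 = 245.78 mm.
From the linear strain diagram with ε_cu = 0.003: ε_t = 0.003 (d − c)/c = 0.003 × (695 − 245.78)/245.78 = 0.00548.
Since ε_t ≥ 0.005, the section is tension-controlled.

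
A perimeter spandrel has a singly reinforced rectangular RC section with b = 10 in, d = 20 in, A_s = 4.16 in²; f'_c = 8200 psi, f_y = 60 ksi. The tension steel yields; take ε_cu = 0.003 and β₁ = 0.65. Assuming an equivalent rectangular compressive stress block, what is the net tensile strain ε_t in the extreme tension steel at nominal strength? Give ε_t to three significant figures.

a = A_s f_y/(0.85 f'_c b) = 3.581 in.
β₁ = 0.65, so c = a/β₁ = 3.581/0.65 = 5.509 in.
From the linear strain diagram with ε_cu = 0.003: ε_t = 0.003 (d − c)/c = 0.003 × (20 − 5.509)/5.509 = 0.00789.
Since ε_t ≥ 0.005, the section is tension-controlled.

ε_t ≈ 0.00789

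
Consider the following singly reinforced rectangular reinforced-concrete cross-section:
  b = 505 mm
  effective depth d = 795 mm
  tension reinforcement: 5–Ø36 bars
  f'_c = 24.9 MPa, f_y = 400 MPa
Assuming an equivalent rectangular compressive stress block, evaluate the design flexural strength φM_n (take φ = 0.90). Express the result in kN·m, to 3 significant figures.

φM_n ≈ 1280 kN·m

A_s = 5 × 1018 = 5090 mm².
T = A_s f_y = 5090 × 400 = 2036000 N = 2036 kN.
From C = T: a = T/(0.85 f'_c b) = 2036000/(0.85 × 24.9 × 505) = 190.49 mm.
M_n = T(d − a/2) = 2036 kN × (795 − 95.245) mm = 1424.70 kN·m.
φM_n = 0.90 × 1424.70 = 1282.23 kN·m.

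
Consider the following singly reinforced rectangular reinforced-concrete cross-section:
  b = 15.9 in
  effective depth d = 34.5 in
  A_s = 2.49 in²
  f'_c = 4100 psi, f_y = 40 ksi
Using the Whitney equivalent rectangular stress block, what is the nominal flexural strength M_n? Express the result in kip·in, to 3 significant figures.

T = A_s f_y = 2.49 × 40 = 99.6 kips.
a = T/(0.85 f'_c b) = 99.6/(0.85 × 4.1 × 15.9) = 1.797 in.
M_n = T(d − a/2) = 99.6 × (34.5 − 0.8985) = 3346.7 kip·in.

M_n ≈ 3350 kip·in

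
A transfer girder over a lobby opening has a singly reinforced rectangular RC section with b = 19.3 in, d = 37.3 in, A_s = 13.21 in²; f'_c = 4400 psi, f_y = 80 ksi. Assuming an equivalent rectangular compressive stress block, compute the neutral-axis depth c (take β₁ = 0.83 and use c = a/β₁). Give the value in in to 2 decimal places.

c ≈ 17.64 in

T = A_s f_y = 13.21 × 80 = 1056.8 kips.
a = T/(0.85 f'_c b) = 1056.8/(0.85 × 4.4 × 19.3) = 14.6408 in.
With β₁ = 0.83, c = a/β₁ = 14.6408/0.83 = 17.64 in.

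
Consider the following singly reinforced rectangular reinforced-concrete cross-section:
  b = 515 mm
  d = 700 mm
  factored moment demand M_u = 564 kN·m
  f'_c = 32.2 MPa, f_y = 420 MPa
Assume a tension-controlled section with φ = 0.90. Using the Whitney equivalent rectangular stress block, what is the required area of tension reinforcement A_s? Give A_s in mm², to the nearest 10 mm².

M_n = M_u/φ = 564/0.90 = 626.667 kN·m.
With M_n = 0.85 f'_c a b (d − a/2), solve the quadratic for a:
a = d − √(d² − 2M_n/(0.85 f'_c b)) = 700 − √(700² − 2 × 626.667×10⁶/(0.85 × 32.2 × 515)) = 66.69 mm.
A_s = 0.85 f'_c a b / f_y = 0.85 × 32.2 × 66.69 × 515 / 420 = 2238.2 mm².

A_s ≈ 2240 mm²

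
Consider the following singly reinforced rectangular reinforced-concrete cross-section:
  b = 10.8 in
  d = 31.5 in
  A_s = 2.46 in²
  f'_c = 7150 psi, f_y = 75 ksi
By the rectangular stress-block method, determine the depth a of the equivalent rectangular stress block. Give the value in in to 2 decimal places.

a ≈ 2.81 in

T = A_s f_y = 2.46 × 75 = 184.5 kips.
a = T/(0.85 f'_c b) = 184.5/(0.85 × 7.15 × 10.8) = 2.81 in.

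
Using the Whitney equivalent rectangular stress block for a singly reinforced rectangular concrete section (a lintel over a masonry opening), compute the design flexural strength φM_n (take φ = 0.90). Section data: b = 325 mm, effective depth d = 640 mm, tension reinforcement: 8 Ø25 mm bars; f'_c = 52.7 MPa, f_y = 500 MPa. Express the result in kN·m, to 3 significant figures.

A_s = 8 × 491 = 3928 mm².
T = A_s f_y = 3928 × 500 = 1964000 N = 1964 kN.
From C = T: a = T/(0.85 f'_c b) = 1964000/(0.85 × 52.7 × 325) = 134.91 mm.
M_n = T(d − a/2) = 1964 kN × (640 − 67.455) mm = 1124.48 kN·m.
φM_n = 0.90 × 1124.48 = 1012.03 kN·m.

φM_n ≈ 1010 kN·m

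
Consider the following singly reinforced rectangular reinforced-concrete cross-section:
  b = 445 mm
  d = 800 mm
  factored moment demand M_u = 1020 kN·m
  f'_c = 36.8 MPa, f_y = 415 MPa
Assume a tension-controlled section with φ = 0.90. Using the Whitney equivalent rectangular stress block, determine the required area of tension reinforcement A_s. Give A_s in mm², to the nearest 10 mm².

M_n = M_u/φ = 1020/0.90 = 1133.33 kN·m.
With M_n = 0.85 f'_c a b (d − a/2), solve the quadratic for a:
a = d − √(d² − 2M_n/(0.85 f'_c b)) = 800 − √(800² − 2 × 1133.33×10⁶/(0.85 × 36.8 × 445)) = 109.23 mm.
A_s = 0.85 f'_c a b / f_y = 0.85 × 36.8 × 109.23 × 445 / 415 = 3663.7 mm².

A_s ≈ 3660 mm²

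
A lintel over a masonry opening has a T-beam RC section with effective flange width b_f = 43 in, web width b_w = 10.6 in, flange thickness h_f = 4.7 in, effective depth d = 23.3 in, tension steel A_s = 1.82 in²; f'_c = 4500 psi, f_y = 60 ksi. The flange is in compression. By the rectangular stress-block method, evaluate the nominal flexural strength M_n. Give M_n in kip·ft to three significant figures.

Tension: T = A_s f_y = 1.82 × 60 = 109.2 kips.
Try a within the flange: a = T/(0.85 f'_c b_f) = 109.2/(0.85 × 4.5 × 43) = 0.664 in.
Since a = 0.664 ≤ h_f = 4.7 in, the stress block lies entirely in the flange; analyse as a rectangular beam of width b_f.
M_n = T(d − a/2) = 109.2 × (23.3 − 0.332) = 2508.1 kip·in.
M_n = 2508.1/12 = 209.01 kip·ft.

M_n ≈ 209 kip·ft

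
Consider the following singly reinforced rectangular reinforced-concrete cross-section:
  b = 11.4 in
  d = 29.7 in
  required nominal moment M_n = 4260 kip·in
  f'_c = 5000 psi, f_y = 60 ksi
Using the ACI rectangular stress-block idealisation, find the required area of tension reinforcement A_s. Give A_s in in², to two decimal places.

From M_n = 0.85 f'_c a b (d − a/2):
a = d − √(d² − 2M_n/(0.85 f'_c b)) = 29.7 − √(29.7² − 2 × 4260/(0.85 × 5 × 11.4)) = 3.125 in.
A_s = 0.85 f'_c a b / f_y = 0.85 × 5 × 3.125 × 11.4 / 60 = 2.523 in².

A_s ≈ 2.52 in²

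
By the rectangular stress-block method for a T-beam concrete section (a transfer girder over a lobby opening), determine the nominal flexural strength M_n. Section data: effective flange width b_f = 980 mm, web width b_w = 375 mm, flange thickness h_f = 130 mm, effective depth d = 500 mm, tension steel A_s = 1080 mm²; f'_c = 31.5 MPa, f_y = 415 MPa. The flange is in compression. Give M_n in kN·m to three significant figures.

Tension: T = A_s f_y = 1080 × 415 = 448200 N.
Try a within the flange: a = T/(0.85 f'_c b_f) = 448200/(0.85 × 31.5 × 980) = 17.08 mm.
Since a = 17.08 ≤ h_f = 130 mm, the stress block lies entirely in the flange; analyse as a rectangular beam of width b_f.
M_n = T(d − a/2) = 448200 × (500 − 8.54) = 220.27 × 10⁶ N·mm.
M_n = 220.27 kN·m.

M_n ≈ 220 kN·m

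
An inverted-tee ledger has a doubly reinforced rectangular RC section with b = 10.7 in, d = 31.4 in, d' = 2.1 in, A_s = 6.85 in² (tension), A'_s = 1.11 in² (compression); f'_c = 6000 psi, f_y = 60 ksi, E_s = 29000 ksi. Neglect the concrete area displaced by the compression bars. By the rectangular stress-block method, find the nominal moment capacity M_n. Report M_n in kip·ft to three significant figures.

Assume both steels yield.
a = (A_s − A'_s) f_y/(0.85 f'_c b) = (6.85 − 1.11) × 60/(0.85 × 6 × 10.7) = 6.311 in.
c = a/β₁ = 6.311/0.75 = 8.415 in; ε'_s = 0.003(c − d')/c = 0.0023 ≥ ε_y = 0.0021, so the compression steel yields.
M_n = (A_s − A'_s) f_y (d − a/2) + A'_s f_y (d − d') = 344.4 × (31.4 − 3.1555) + 66.6 × (31.4 − 2.1) = 9727.4 + 1951.4 = 11678.8 kip·in = 11678.8/12 = 973.23 kip·ft.

M_n ≈ 973 kip·ft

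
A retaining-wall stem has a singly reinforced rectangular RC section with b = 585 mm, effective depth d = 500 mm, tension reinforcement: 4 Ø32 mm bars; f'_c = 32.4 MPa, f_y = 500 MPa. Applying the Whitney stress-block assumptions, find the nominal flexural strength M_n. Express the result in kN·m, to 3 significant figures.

A_s = 4 × 804 = 3216 mm².
T = A_s f_y = 3216 × 500 = 1608000 N = 1608 kN.
From C = T: a = T/(0.85 f'_c b) = 1608000/(0.85 × 32.4 × 585) = 99.81 mm.
M_n = T(d − a/2) = 1608 kN × (500 − 49.905) mm = 723.75 kN·m.

M_n ≈ 724 kN·m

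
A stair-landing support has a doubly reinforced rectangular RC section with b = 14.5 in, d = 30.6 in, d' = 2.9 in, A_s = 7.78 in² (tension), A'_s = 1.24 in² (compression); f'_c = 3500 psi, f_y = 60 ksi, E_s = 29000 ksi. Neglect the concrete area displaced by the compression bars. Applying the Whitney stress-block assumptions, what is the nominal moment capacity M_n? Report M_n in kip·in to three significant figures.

Assume both steels yield.
a = (A_s − A'_s) f_y/(0.85 f'_c b) = (7.78 − 1.24) × 60/(0.85 × 3.5 × 14.5) = 9.096 in.
c = a/β₁ = 9.096/0.85 = 10.701 in; ε'_s = 0.003(c − d')/c = 0.0022 ≥ ε_y = 0.0021, so the compression steel yields.
M_n = (A_s − A'_s) f_y (d − a/2) + A'_s f_y (d − d') = 392.4 × (30.6 − 4.548) + 74.4 × (30.6 − 2.9) = 10222.8 + 2060.9 = 12283.7 kip·in.

M_n ≈ 12300 kip·in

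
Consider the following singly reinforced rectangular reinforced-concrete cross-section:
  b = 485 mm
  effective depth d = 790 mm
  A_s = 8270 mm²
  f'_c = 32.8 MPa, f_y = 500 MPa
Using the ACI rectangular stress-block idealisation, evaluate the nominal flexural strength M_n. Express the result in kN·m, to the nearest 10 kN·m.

M_n ≈ 2630 kN·m

T = A_s f_y = 8270 × 500 = 4135000 N = 4135 kN.
From C = T: a = T/(0.85 f'_c b) = 4135000/(0.85 × 32.8 × 485) = 305.80 mm.
M_n = T(d − a/2) = 4135 kN × (790 − 152.9) mm = 2634.41 kN·m.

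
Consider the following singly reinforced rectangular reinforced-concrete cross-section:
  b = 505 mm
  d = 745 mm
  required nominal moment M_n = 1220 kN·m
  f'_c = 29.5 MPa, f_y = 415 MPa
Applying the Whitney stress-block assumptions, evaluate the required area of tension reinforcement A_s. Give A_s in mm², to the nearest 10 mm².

With M_n = 0.85 f'_c a b (d − a/2), solve the quadratic for a:
a = d − √(d² − 2M_n/(0.85 f'_c b)) = 745 − √(745² − 2 × 1220×10⁶/(0.85 × 29.5 × 505)) = 143.06 mm.
A_s = 0.85 f'_c a b / f_y = 0.85 × 29.5 × 143.06 × 505 / 415 = 4365.2 mm².

A_s ≈ 4370 mm²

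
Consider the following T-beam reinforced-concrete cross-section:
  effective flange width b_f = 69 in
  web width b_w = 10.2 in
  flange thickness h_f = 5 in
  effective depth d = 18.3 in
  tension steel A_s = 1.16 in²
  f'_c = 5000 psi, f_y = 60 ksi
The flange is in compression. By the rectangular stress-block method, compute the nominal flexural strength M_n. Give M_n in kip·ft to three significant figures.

M_n ≈ 105 kip·ft

Tension: T = A_s f_y = 1.16 × 60 = 69.6 kips.
Try a within the flange: a = T/(0.85 f'_c b_f) = 69.6/(0.85 × 5 × 69) = 0.237 in.
Since a = 0.237 ≤ h_f = 5 in, the stress block lies entirely in the flange; analyse as a rectangular beam of width b_f.
M_n = T(d − a/2) = 69.6 × (18.3 − 0.1185) = 1265.4 kip·in.
M_n = 1265.4/12 = 105.45 kip·ft.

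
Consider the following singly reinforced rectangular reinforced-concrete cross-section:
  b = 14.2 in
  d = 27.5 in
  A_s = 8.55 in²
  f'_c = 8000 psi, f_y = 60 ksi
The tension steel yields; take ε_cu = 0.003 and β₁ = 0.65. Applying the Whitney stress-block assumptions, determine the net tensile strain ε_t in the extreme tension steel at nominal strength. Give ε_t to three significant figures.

ε_t ≈ 0.00709

a = A_s f_y/(0.85 f'_c b) = 5.313 in.
β₁ = 0.65, so c = a/β₁ = 5.313/0.65 = 8.174 in.
From the linear strain diagram with ε_cu = 0.003: ε_t = 0.003 (d − c)/c = 0.003 × (27.5 − 8.174)/8.174 = 0.00709.
Since ε_t ≥ 0.005, the section is tension-controlled.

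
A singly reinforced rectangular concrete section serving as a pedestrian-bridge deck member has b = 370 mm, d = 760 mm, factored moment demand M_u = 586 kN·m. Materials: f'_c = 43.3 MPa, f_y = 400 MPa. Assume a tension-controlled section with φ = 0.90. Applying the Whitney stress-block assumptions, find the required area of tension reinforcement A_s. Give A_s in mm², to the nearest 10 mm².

A_s ≈ 2240 mm²

M_n = M_u/φ = 586/0.90 = 651.111 kN·m.
With M_n = 0.85 f'_c a b (d − a/2), solve the quadratic for a:
a = d − √(d² − 2M_n/(0.85 f'_c b)) = 760 − √(760² − 2 × 651.111×10⁶/(0.85 × 43.3 × 370)) = 65.76 mm.
A_s = 0.85 f'_c a b / f_y = 0.85 × 43.3 × 65.76 × 370 / 400 = 2238.8 mm².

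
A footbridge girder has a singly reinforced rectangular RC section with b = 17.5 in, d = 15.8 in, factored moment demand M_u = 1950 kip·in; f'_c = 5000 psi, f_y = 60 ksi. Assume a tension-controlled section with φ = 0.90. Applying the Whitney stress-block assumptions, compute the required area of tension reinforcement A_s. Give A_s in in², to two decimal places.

A_s ≈ 2.44 in²

M_n = M_u/φ = 1950/0.90 = 2166.67 kip·in.
From M_n = 0.85 f'_c a b (d − a/2):
a = d − √(d² − 2M_n/(0.85 f'_c b)) = 15.8 − √(15.8² − 2 × 2166.67/(0.85 × 5 × 17.5)) = 1.966 in.
A_s = 0.85 f'_c a b / f_y = 0.85 × 5 × 1.966 × 17.5 / 60 = 2.437 in².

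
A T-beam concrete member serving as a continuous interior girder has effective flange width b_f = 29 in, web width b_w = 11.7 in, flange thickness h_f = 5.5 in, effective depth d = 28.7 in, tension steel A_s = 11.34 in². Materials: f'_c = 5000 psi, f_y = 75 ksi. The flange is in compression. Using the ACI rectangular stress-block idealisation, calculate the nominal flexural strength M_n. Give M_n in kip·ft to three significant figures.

Tension: T = A_s f_y = 11.34 × 75 = 850.5 kips.
Try a within the flange: a = T/(0.85 f'_c b_f) = 850.5/(0.85 × 5 × 29) = 6.901 in.
a = 6.901 > h_f = 5.5 in: the block extends into the web. Split into flange-overhang and web parts.
C_f = 0.85 f'_c (b_f − b_w) h_f = 0.85 × 5 × (29 − 11.7) × 5.5 = 404.4 kips.
Remaining web compression depth: a_w = (T − C_f)/(0.85 f'_c b_w) = (850.5 − 404.4)/(0.85 × 5 × 11.7) = 8.971 in.
M_n = C_f(d − h_f/2) + (T − C_f)(d − a_w/2) = 404.4 × (28.7 − 2.75) + 446.1 × (28.7 − 4.4855) = 10494.2 + 10802.1 = 21296.3 kip·in.
M_n = 21296.3/12 = 1774.69 kip·ft.

M_n ≈ 1770 kip·ft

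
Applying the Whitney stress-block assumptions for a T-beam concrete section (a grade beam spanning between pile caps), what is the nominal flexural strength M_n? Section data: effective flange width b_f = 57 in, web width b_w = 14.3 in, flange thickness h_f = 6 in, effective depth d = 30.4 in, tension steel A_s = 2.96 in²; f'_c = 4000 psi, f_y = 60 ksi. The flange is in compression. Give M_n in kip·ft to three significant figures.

M_n ≈ 443 kip·ft

Tension: T = A_s f_y = 2.96 × 60 = 177.6 kips.
Try a within the flange: a = T/(0.85 f'_c b_f) = 177.6/(0.85 × 4 × 57) = 0.916 in.
Since a = 0.916 ≤ h_f = 6 in, the stress block lies entirely in the flange; analyse as a rectangular beam of width b_f.
M_n = T(d − a/2) = 177.6 × (30.4 − 0.458) = 5317.7 kip·in.
M_n = 5317.7/12 = 443.14 kip·ft.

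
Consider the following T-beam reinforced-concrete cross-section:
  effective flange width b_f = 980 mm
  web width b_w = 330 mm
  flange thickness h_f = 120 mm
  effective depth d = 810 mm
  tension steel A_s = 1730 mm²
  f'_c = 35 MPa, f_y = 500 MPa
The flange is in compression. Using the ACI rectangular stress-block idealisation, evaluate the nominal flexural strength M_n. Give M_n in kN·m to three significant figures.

Tension: T = A_s f_y = 1730 × 500 = 865000 N.
Try a within the flange: a = T/(0.85 f'_c b_f) = 865000/(0.85 × 35 × 980) = 29.67 mm.
Since a = 29.67 ≤ h_f = 120 mm, the stress block lies entirely in the flange; analyse as a rectangular beam of width b_f.
M_n = T(d − a/2) = 865000 × (810 − 14.835) = 687.82 × 10⁶ N·mm.
M_n = 687.82 kN·m.

M_n ≈ 688 kN·m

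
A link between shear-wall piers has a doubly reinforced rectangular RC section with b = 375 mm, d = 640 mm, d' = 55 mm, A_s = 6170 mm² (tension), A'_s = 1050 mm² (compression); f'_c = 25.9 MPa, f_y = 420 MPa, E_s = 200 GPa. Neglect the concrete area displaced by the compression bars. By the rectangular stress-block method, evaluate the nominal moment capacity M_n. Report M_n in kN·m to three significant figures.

M_n ≈ 1350 kN·m

Assume both tension and compression steel yield.
Net tension couple steel: A_s − A'_s = 5120 mm².
a = (A_s − A'_s) f_y / (0.85 f'_c b) = 2150400/(0.85 × 25.9 × 375) = 260.48 mm.
c = a/β₁ = 260.48/0.85 = 306.45 mm; ε'_s = 0.003(c − d')/c = 0.0025 ≥ f_y/E_s = 0.0021, so compression steel does yield.
M_n = (A_s − A'_s) f_y (d − a/2) + A'_s f_y (d − d') = [2150400 × (640 − 130.24) + 441000 × (640 − 55)] × 10⁻⁶ = 1096.19 + 257.99 = 1354.18 kN·m.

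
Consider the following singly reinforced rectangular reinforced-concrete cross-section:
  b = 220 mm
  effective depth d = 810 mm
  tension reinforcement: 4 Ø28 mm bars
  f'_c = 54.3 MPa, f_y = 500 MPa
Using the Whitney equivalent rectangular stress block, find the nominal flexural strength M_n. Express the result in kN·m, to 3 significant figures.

A_s = 4 × 616 = 2464 mm².
T = A_s f_y = 2464 × 500 = 1232000 N = 1232 kN.
From C = T: a = T/(0.85 f'_c b) = 1232000/(0.85 × 54.3 × 220) = 121.33 mm.
M_n = T(d − a/2) = 1232 kN × (810 − 60.665) mm = 923.18 kN·m.

M_n ≈ 923 kN·m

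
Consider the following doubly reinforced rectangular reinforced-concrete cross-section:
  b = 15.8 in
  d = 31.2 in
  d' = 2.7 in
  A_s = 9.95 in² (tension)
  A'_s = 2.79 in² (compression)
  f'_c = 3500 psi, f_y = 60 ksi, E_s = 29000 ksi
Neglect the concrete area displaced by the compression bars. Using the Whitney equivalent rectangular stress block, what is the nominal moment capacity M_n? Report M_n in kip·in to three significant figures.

Assume both steels yield.
a = (A_s − A'_s) f_y/(0.85 f'_c b) = (9.95 − 2.79) × 60/(0.85 × 3.5 × 15.8) = 9.139 in.
c = a/β₁ = 9.139/0.85 = 10.752 in; ε'_s = 0.003(c − d')/c = 0.0022 ≥ ε_y = 0.0021, so the compression steel yields.
M_n = (A_s − A'_s) f_y (d − a/2) + A'_s f_y (d − d') = 429.6 × (31.2 − 4.5695) + 167.4 × (31.2 − 2.7) = 11440.5 + 4770.9 = 16211.4 kip·in.

M_n ≈ 16200 kip·in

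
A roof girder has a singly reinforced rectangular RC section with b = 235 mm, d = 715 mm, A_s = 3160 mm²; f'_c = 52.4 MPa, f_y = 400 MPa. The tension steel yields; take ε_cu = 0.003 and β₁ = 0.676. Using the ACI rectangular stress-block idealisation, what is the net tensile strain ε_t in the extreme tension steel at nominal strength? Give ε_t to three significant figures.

ε_t ≈ 0.00901

a = A_s f_y/(0.85 f'_c b) = 120.76 mm.
β₁ = 0.676, so c = a/β₁ = 120.76/0.676 = 178.64 mm.
From the linear strain diagram with ε_cu = 0.003: ε_t = 0.003 (d − c)/c = 0.003 × (715 − 178.64)/178.64 = 0.00901.
Since ε_t ≥ 0.005, the section is tension-controlled.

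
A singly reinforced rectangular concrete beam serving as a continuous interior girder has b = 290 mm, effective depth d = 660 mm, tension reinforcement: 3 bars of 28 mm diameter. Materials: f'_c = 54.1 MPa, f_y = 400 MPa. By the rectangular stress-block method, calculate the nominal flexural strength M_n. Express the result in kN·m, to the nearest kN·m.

M_n ≈ 467 kN·m

A_s = 3 × 616 = 1848 mm².
T = A_s f_y = 1848 × 400 = 739200 N = 739.2 kN.
From C = T: a = T/(0.85 f'_c b) = 739200/(0.85 × 54.1 × 290) = 55.43 mm.
M_n = T(d − a/2) = 739.2 kN × (660 − 27.715) mm = 467.39 kN·m.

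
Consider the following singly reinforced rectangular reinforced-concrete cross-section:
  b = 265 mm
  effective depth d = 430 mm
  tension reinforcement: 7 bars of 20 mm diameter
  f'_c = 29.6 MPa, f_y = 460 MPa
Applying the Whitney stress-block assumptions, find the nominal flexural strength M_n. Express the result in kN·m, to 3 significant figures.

A_s = 7 × 314 = 2198 mm².
T = A_s f_y = 2198 × 460 = 1011080 N = 1011.08 kN.
From C = T: a = T/(0.85 f'_c b) = 1011080/(0.85 × 29.6 × 265) = 151.65 mm.
M_n = T(d − a/2) = 1011.08 kN × (430 − 75.825) mm = 358.10 kN·m.

M_n ≈ 358 kN·m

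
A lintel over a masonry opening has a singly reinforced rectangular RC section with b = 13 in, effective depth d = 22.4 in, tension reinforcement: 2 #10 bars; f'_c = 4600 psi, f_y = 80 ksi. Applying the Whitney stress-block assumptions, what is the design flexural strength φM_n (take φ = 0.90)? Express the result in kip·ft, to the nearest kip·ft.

A_s = 2 × 1.27 = 2.54 in².
T = A_s f_y = 2.54 × 80 = 203.2 kips.
a = T/(0.85 f'_c b) = 203.2/(0.85 × 4.6 × 13) = 3.998 in.
M_n = T(d − a/2) = 203.2 × (22.4 − 1.999) = 4145.5 kip·in = 4145.5/12 = 345.46 kip·ft.
φM_n = 0.90 × 345.46 = 310.91 kip·ft.

φM_n ≈ 311 kip·ft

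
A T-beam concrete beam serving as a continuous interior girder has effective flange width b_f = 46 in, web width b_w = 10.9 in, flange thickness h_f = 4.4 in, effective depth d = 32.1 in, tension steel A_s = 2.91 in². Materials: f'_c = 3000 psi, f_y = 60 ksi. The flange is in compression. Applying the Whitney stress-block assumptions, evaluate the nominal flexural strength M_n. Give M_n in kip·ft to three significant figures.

Tension: T = A_s f_y = 2.91 × 60 = 174.6 kips.
Try a within the flange: a = T/(0.85 f'_c b_f) = 174.6/(0.85 × 3 × 46) = 1.488 in.
Since a = 1.488 ≤ h_f = 4.4 in, the stress block lies entirely in the flange; analyse as a rectangular beam of width b_f.
M_n = T(d − a/2) = 174.6 × (32.1 − 0.744) = 5474.8 kip·in.
M_n = 5474.8/12 = 456.23 kip·ft.

M_n ≈ 456 kip·ft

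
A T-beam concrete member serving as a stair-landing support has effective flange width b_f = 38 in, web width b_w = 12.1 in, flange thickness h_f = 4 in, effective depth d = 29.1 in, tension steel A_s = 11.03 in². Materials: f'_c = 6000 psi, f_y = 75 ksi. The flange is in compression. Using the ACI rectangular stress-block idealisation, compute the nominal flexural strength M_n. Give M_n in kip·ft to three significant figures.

M_n ≈ 1860 kip·ft

Tension: T = A_s f_y = 11.03 × 75 = 827.25 kips.
Try a within the flange: a = T/(0.85 f'_c b_f) = 827.25/(0.85 × 6 × 38) = 4.269 in.
a = 4.269 > h_f = 4 in: the block extends into the web. Split into flange-overhang and web parts.
C_f = 0.85 f'_c (b_f − b_w) h_f = 0.85 × 6 × (38 − 12.1) × 4 = 528.4 kips.
Remaining web compression depth: a_w = (T − C_f)/(0.85 f'_c b_w) = (827.25 − 528.4)/(0.85 × 6 × 12.1) = 4.843 in.
M_n = C_f(d − h_f/2) + (T − C_f)(d − a_w/2) = 528.4 × (29.1 − 2) + 298.85 × (29.1 − 2.4215) = 14319.6 + 7972.9 = 22292.5 kip·in.
M_n = 22292.5/12 = 1857.71 kip·ft.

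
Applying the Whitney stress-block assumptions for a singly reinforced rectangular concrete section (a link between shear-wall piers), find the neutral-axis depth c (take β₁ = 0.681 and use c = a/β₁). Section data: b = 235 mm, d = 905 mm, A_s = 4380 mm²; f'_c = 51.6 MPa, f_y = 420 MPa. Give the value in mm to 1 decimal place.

T = A_s f_y = 4380 × 420 = 1839600 N = 1839.6 kN.
Setting C = 0.85 f'_c a b equal to T: a = 1839600/(0.85 × 51.6 × 235) = 178.479 mm.
With β₁ = 0.681, c = a/β₁ = 178.479/0.681 = 262.1 mm.

c ≈ 262.1 mm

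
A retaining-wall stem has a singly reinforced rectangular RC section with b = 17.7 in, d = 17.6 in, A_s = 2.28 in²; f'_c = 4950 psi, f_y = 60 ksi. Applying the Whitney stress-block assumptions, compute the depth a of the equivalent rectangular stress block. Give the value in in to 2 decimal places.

a ≈ 1.84 in

T = A_s f_y = 2.28 × 60 = 136.8 kips.
a = T/(0.85 f'_c b) = 136.8/(0.85 × 4.95 × 17.7) = 1.84 in.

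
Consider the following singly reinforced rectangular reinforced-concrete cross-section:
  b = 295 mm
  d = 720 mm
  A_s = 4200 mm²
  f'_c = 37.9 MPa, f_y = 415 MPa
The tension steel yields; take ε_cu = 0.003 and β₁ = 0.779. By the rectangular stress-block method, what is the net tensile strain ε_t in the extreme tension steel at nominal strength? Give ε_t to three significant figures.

ε_t ≈ 0.00617

a = A_s f_y/(0.85 f'_c b) = 183.41 mm.
β₁ = 0.779, so c = a/β₁ = 183.41/0.779 = 235.44 mm.
From the linear strain diagram with ε_cu = 0.003: ε_t = 0.003 (d − c)/c = 0.003 × (720 − 235.44)/235.44 = 0.00617.
Since ε_t ≥ 0.005, the section is tension-controlled.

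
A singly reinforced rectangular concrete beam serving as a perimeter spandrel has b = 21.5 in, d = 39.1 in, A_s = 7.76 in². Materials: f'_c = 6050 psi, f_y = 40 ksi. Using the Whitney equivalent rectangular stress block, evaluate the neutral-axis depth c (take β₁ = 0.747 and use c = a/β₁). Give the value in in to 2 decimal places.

T = A_s f_y = 7.76 × 40 = 310.4 kips.
a = T/(0.85 f'_c b) = 310.4/(0.85 × 6.05 × 21.5) = 2.8074 in.
With β₁ = 0.747, c = a/β₁ = 2.8074/0.747 = 3.76 in.

c ≈ 3.76 in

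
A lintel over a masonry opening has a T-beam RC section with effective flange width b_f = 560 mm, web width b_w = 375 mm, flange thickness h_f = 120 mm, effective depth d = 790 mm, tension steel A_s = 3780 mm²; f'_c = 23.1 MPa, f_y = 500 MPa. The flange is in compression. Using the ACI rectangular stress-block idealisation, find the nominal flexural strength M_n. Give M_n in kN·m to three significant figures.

Tension: T = A_s f_y = 3780 × 500 = 1890000 N.
Try a within the flange: a = T/(0.85 f'_c b_f) = 1890000/(0.85 × 23.1 × 560) = 171.89 mm.
a = 171.89 > h_f = 120 mm: the block extends into the web. Split into flange-overhang and web parts.
C_f = 0.85 f'_c (b_f − b_w) h_f = 0.85 × 23.1 × (560 − 375) × 120 = 435897 N.
Remaining web compression depth: a_w = (T − C_f)/(0.85 f'_c b_w) = (1890000 − 435897)/(0.85 × 23.1 × 375) = 197.48 mm.
M_n = C_f(d − h_f/2) + (T − C_f)(d − a_w/2) = 435897 × (790 − 60) + 1454103 × (790 − 98.74) = 318.20 + 1005.16 = 1323.36 × 10⁶ N·mm.
M_n = 1323.36 kN·m.

M_n ≈ 1320 kN·m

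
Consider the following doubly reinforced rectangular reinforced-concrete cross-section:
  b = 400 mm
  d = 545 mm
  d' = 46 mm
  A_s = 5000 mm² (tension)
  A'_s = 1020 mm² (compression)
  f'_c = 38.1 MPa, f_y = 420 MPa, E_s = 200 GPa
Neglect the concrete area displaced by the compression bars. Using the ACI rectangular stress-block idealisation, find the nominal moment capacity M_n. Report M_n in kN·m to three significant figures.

M_n ≈ 1020 kN·m

Assume both tension and compression steel yield.
Net tension couple steel: A_s − A'_s = 3980 mm².
a = (A_s − A'_s) f_y / (0.85 f'_c b) = 1671600/(0.85 × 38.1 × 400) = 129.04 mm.
c = a/β₁ = 129.04/0.778 = 165.86 mm; ε'_s = 0.003(c − d')/c = 0.0022 ≥ f_y/E_s = 0.0021, so compression steel does yield.
M_n = (A_s − A'_s) f_y (d − a/2) + A'_s f_y (d − d') = [1671600 × (545 − 64.52) + 428400 × (545 − 46)] × 10⁻⁶ = 803.17 + 213.77 = 1016.94 kN·m.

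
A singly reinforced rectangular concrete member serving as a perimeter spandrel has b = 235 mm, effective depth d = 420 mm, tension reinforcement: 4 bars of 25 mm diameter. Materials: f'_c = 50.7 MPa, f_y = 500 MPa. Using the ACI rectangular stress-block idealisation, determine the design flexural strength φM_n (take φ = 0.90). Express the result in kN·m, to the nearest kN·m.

φM_n ≈ 328 kN·m

A_s = 4 × 491 = 1964 mm².
T = A_s f_y = 1964 × 500 = 982000 N = 982 kN.
From C = T: a = T/(0.85 f'_c b) = 982000/(0.85 × 50.7 × 235) = 96.97 mm.
M_n = T(d − a/2) = 982 kN × (420 − 48.485) mm = 364.83 kN·m.
φM_n = 0.90 × 364.83 = 328.35 kN·m.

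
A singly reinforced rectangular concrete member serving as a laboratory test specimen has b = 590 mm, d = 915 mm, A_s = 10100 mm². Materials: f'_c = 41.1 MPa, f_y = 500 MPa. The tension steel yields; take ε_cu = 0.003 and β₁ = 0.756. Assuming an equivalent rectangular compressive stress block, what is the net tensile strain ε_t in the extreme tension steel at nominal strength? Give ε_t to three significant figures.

ε_t ≈ 0.00547

a = A_s f_y/(0.85 f'_c b) = 245.01 mm.
β₁ = 0.756, so c = a/β₁ = 245.01/0.756 = 324.09 mm.
From the linear strain diagram with ε_cu = 0.003: ε_t = 0.003 (d − c)/c = 0.003 × (915 − 324.09)/324.09 = 0.00547.
Since ε_t ≥ 0.005, the section is tension-controlled.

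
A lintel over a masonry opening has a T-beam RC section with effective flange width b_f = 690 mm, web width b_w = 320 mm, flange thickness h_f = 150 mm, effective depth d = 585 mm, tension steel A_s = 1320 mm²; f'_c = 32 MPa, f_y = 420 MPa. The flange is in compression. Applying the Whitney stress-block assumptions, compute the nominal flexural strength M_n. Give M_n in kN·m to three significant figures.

Tension: T = A_s f_y = 1320 × 420 = 554400 N.
Try a within the flange: a = T/(0.85 f'_c b_f) = 554400/(0.85 × 32 × 690) = 29.54 mm.
Since a = 29.54 ≤ h_f = 150 mm, the stress block lies entirely in the flange; analyse as a rectangular beam of width b_f.
M_n = T(d − a/2) = 554400 × (585 − 14.77) = 316.14 × 10⁶ N·mm.
M_n = 316.14 kN·m.

M_n ≈ 316 kN·m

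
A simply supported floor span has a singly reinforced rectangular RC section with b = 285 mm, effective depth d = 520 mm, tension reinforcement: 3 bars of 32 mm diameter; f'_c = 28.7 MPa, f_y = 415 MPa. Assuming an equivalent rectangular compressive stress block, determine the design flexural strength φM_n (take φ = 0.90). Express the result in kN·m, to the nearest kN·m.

A_s = 3 × 804 = 2412 mm².
T = A_s f_y = 2412 × 415 = 1000980 N = 1000.98 kN.
From C = T: a = T/(0.85 f'_c b) = 1000980/(0.85 × 28.7 × 285) = 143.97 mm.
M_n = T(d − a/2) = 1000.98 kN × (520 − 71.985) mm = 448.45 kN·m.
φM_n = 0.90 × 448.45 = 403.61 kN·m.

φM_n ≈ 404 kN·m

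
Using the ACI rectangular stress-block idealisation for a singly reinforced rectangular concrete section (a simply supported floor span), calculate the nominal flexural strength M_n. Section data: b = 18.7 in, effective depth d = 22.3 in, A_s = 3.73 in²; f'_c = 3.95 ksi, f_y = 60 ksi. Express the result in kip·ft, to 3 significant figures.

T = A_s f_y = 3.73 × 60 = 223.8 kips.
a = T/(0.85 f'_c b) = 223.8/(0.85 × 3.95 × 18.7) = 3.565 in.
M_n = T(d − a/2) = 223.8 × (22.3 − 1.7825) = 4591.8 kip·in = 4591.8/12 = 382.65 kip·ft.

M_n ≈ 383 kip·ft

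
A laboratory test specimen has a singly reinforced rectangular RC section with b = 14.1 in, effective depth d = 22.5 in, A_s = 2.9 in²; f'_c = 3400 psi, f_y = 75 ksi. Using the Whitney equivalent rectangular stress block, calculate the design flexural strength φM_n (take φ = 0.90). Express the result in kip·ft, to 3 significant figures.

T = A_s f_y = 2.9 × 75 = 217.5 kips.
a = T/(0.85 f'_c b) = 217.5/(0.85 × 3.4 × 14.1) = 5.338 in.
M_n = T(d − a/2) = 217.5 × (22.5 − 2.669) = 4313.2 kip·in = 4313.2/12 = 359.43 kip·ft.
φM_n = 0.90 × 359.43 = 323.49 kip·ft.

φM_n ≈ 323 kip·ft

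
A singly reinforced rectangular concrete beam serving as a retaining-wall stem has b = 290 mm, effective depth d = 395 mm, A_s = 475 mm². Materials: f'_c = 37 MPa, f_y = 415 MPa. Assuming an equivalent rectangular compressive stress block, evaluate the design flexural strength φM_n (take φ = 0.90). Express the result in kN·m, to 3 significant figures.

φM_n ≈ 68.2 kN·m

T = A_s f_y = 475 × 415 = 197125 N = 197.125 kN.
From C = T: a = T/(0.85 f'_c b) = 197125/(0.85 × 37 × 290) = 21.61 mm.
M_n = T(d − a/2) = 197.125 kN × (395 − 10.805) mm = 75.73 kN·m.
φM_n = 0.90 × 75.73 = 68.16 kN·m.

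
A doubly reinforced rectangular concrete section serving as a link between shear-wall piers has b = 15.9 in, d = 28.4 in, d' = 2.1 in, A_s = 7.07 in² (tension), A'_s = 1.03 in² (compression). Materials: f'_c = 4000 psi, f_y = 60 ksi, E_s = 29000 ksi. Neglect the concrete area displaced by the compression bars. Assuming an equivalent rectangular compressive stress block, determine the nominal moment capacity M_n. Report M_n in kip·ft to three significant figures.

M_n ≈ 892 kip·ft

Assume both steels yield.
a = (A_s − A'_s) f_y/(0.85 f'_c b) = (7.07 − 1.03) × 60/(0.85 × 4 × 15.9) = 6.704 in.
c = a/β₁ = 6.704/0.85 = 7.887 in; ε'_s = 0.003(c − d')/c = 0.0022 ≥ ε_y = 0.0021, so the compression steel yields.
M_n = (A_s − A'_s) f_y (d − a/2) + A'_s f_y (d − d') = 362.4 × (28.4 − 3.352) + 61.8 × (28.4 − 2.1) = 9077.4 + 1625.3 = 10702.7 kip·in = 10702.7/12 = 891.89 kip·ft.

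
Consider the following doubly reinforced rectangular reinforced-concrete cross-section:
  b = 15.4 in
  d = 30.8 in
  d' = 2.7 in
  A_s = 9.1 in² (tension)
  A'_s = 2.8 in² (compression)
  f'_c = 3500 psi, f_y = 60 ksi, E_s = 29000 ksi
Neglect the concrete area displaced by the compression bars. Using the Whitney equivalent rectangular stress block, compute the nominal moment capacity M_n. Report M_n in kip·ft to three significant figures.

M_n ≈ 1230 kip·ft

Assume both steels yield.
a = (A_s − A'_s) f_y/(0.85 f'_c b) = (9.1 − 2.8) × 60/(0.85 × 3.5 × 15.4) = 8.251 in.
c = a/β₁ = 8.251/0.85 = 9.707 in; ε'_s = 0.003(c − d')/c = 0.0022 ≥ ε_y = 0.0021, so the compression steel yields.
M_n = (A_s − A'_s) f_y (d − a/2) + A'_s f_y (d − d') = 378 × (30.8 − 4.1255) + 168 × (30.8 − 2.7) = 10083.0 + 4720.8 = 14803.8 kip·in = 14803.8/12 = 1233.65 kip·ft.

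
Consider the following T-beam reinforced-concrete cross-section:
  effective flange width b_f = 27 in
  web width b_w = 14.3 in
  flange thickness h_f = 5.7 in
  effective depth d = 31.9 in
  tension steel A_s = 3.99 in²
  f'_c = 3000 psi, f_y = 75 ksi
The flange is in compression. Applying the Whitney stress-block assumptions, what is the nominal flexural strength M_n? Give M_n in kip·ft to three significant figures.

M_n ≈ 741 kip·ft

Tension: T = A_s f_y = 3.99 × 75 = 299.25 kips.
Try a within the flange: a = T/(0.85 f'_c b_f) = 299.25/(0.85 × 3 × 27) = 4.346 in.
Since a = 4.346 ≤ h_f = 5.7 in, the stress block lies entirely in the flange; analyse as a rectangular beam of width b_f.
M_n = T(d − a/2) = 299.25 × (31.9 − 2.173) = 8895.8 kip·in.
M_n = 8895.8/12 = 741.32 kip·ft.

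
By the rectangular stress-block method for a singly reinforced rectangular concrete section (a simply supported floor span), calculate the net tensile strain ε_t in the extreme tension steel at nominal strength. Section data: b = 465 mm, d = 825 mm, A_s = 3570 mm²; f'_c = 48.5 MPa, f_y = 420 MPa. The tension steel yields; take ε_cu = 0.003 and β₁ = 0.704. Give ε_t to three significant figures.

ε_t ≈ 0.0193

a = A_s f_y/(0.85 f'_c b) = 78.22 mm.
β₁ = 0.704, so c = a/β₁ = 78.22/0.704 = 111.11 mm.
From the linear strain diagram with ε_cu = 0.003: ε_t = 0.003 (d − c)/c = 0.003 × (825 − 111.11)/111.11 = 0.0193.
Since ε_t ≥ 0.005, the section is tension-controlled.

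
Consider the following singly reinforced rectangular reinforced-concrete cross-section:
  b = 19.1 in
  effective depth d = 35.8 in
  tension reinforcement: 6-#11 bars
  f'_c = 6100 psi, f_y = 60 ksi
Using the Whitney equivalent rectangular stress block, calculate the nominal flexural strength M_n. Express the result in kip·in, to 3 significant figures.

A_s = 6 × 1.56 = 9.36 in².
T = A_s f_y = 9.36 × 60 = 561.6 kips.
a = T/(0.85 f'_c b) = 561.6/(0.85 × 6.1 × 19.1) = 5.671 in.
M_n = T(d − a/2) = 561.6 × (35.8 − 2.8355) = 18512.9 kip·in.

M_n ≈ 18500 kip·in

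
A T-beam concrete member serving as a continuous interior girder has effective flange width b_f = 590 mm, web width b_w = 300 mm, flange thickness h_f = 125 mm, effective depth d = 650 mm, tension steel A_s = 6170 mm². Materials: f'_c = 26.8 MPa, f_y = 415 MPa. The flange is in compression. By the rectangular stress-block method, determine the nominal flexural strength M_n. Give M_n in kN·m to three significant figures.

M_n ≈ 1390 kN·m

Tension: T = A_s f_y = 6170 × 415 = 2560550 N.
Try a within the flange: a = T/(0.85 f'_c b_f) = 2560550/(0.85 × 26.8 × 590) = 190.51 mm.
a = 190.51 > h_f = 125 mm: the block extends into the web. Split into flange-overhang and web parts.
C_f = 0.85 f'_c (b_f − b_w) h_f = 0.85 × 26.8 × (590 − 300) × 125 = 825775 N.
Remaining web compression depth: a_w = (T − C_f)/(0.85 f'_c b_w) = (2560550 − 825775)/(0.85 × 26.8 × 300) = 253.84 mm.
M_n = C_f(d − h_f/2) + (T − C_f)(d − a_w/2) = 825775 × (650 − 62.5) + 1734775 × (650 − 126.92) = 485.14 + 907.43 = 1392.57 × 10⁶ N·mm.
M_n = 1392.57 kN·m.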